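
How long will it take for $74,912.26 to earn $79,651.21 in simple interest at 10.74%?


Rearrange the simple interest formula for t:
I = P × r × t  ⇒  t = I / (P × r)
t = $79,651.21 / ($74,912.26 × 0.1074)
t = 9.9

t = I/(P×r) = 9.9 years


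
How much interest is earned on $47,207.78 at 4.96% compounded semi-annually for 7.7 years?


Compound interest earned = final amount − principal.
A = P(1 + r/n)^(nt) = $47,207.78 × (1 + 0.0496/2)^(2 × 7.7) = $68,842.40
Interest = A − P = $68,842.40 − $47,207.78 = $21,634.62

Interest = A - P = $21,634.62


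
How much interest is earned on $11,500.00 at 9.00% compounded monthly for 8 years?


Compound interest earned = final amount − principal.
A = P(1 + r/n)^(nt) = $11,500.00 × (1 + 0.09/12)^(12 × 8) = $23,562.59
Interest = A − P = $23,562.59 − $11,500.00 = $12,062.59

Interest = A - P = $12,062.59


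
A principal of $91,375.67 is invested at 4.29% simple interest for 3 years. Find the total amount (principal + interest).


Total amount formula: A = P(1 + rt) = P + P·r·t
Interest: I = P × r × t = $91,375.67 × 0.0429 × 3 = $11,760.05
A = P + I = $91,375.67 + $11,760.05 = $103,135.72

A = P + I = P(1 + rt) = $103,135.72


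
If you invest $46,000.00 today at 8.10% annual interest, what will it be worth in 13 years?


Future value formula: FV = PV × (1 + r)^t
FV = $46,000.00 × (1 + 0.081)^13
FV = $46,000.00 × 2.7525424
FV = $126,616.95

FV = PV × (1 + r)^t = $126,616.95


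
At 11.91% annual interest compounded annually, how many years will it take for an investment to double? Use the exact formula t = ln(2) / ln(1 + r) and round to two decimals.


Doubling condition: (1 + r)^t = 2
Take ln of both sides: t × ln(1 + r) = ln(2)
t = ln(2) / ln(1 + r)
t = 0.693147 / 0.112525
t = 6.16

t = ln(2) / ln(1 + r) = 6.16 years


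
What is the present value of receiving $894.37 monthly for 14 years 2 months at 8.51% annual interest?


Present value of an ordinary annuity: PV = PMT × (1 − (1 + r)^(−n)) / r
Monthly rate r = 0.0851/12 ≈ 0.00709167, n = 170
PV = $894.37 × (1 − (1 + 0.0851/12)^(−170)) / (0.0851/12)
PV = $894.37 × 98.595398
PV = $88,180.77

PV = PMT × (1-(1+r)^(-n))/r = $88,180.77


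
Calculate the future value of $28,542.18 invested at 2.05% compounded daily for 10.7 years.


Compound interest formula: A = P(1 + r/n)^(nt)
A = $28,542.18 × (1 + 0.0205/365)^(365 × 10.7)
Growth factor: (1 + 0.0205/365)^3905.5 = 1.2452594
A = $28,542.18 × 1.2452594
A = $35,542.42

A = P(1 + r/n)^(nt) = $35,542.42


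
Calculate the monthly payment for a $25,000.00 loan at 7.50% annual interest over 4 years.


Loan payment formula: PMT = PV × r / (1 − (1 + r)^(−n))
Monthly rate r = 0.075/12 = 0.00625, n = 48 months
Denominator: 1 − (1 + 0.075/12)^(−48) = 0.258490
PMT = $25,000.00 × (0.075/12) / 0.258490
PMT = $604.47 per month

PMT = PV × r / (1-(1+r)^(-n)) = $604.47/month


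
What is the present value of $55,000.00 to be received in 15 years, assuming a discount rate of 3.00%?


Present value formula: PV = FV / (1 + r)^t
PV = $55,000.00 / (1 + 0.03)^15
PV = $55,000.00 / 1.5579674
PV = $35,302.41

PV = FV / (1 + r)^t = $35,302.41


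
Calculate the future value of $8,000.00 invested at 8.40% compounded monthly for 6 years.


Compound interest formula: A = P(1 + r/n)^(nt)
A = $8,000.00 × (1 + 0.084/12)^(12 × 6)
Growth factor: (1 + 0.084/12)^72 = 1.652425
A = $8,000.00 × 1.652425
A = $13,219.40

A = P(1 + r/n)^(nt) = $13,219.40


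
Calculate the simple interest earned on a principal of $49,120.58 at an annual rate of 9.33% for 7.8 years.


Simple interest formula: I = P × r × t
I = $49,120.58 × 0.0933 × 7.8
I = $35,747.01

I = P × r × t = $35,747.01


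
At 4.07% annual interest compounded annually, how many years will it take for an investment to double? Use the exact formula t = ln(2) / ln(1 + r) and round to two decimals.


Doubling condition: (1 + r)^t = 2
Take ln of both sides: t × ln(1 + r) = ln(2)
t = ln(2) / ln(1 + r)
t = 0.693147 / 0.039894
t = 17.37

t = ln(2) / ln(1 + r) = 17.37 years


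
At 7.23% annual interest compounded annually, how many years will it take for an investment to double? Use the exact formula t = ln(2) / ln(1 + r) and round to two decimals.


Doubling condition: (1 + r)^t = 2
Take ln of both sides: t × ln(1 + r) = ln(2)
t = ln(2) / ln(1 + r)
t = 0.693147 / 0.069806
t = 9.93

t = ln(2) / ln(1 + r) = 9.93 years


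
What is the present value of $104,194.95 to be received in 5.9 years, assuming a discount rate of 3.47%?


Present value formula: PV = FV / (1 + r)^t
PV = $104,194.95 / (1 + 0.0347)^5.9
PV = $104,194.95 / 1.2229403
PV = $85,200.36

PV = FV / (1 + r)^t = $85,200.36


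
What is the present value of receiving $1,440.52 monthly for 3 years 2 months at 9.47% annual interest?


Present value of an ordinary annuity: PV = PMT × (1 − (1 + r)^(−n)) / r
Monthly rate r = 0.0947/12 ≈ 0.00789167, n = 38
PV = $1,440.52 × (1 − (1 + 0.0947/12)^(−38)) / (0.0947/12)
PV = $1,440.52 × 32.720935
PV = $47,135.16

PV = PMT × (1-(1+r)^(-n))/r = $47,135.16


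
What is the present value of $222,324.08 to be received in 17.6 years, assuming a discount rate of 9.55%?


Present value formula: PV = FV / (1 + r)^t
PV = $222,324.08 / (1 + 0.0955)^17.6
PV = $222,324.08 / 4.979410
PV = $44,648.68

PV = FV / (1 + r)^t = $44,648.68


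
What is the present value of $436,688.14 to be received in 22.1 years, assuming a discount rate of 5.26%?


Present value formula: PV = FV / (1 + r)^t
PV = $436,688.14 / (1 + 0.0526)^22.1
PV = $436,688.14 / 3.1047053
PV = $140,653.65

PV = FV / (1 + r)^t = $140,653.65


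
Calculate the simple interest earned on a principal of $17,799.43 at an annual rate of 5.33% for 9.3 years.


Simple interest formula: I = P × r × t
I = $17,799.43 × 0.0533 × 9.3
I = $8,823.00

I = P × r × t = $8,823.00


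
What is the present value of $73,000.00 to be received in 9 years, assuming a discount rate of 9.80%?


Present value formula: PV = FV / (1 + r)^t
PV = $73,000.00 / (1 + 0.098)^9
PV = $73,000.00 / 2.3196425
PV = $31,470.37

PV = FV / (1 + r)^t = $31,470.37


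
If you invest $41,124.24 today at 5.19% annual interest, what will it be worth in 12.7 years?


Future value formula: FV = PV × (1 + r)^t
FV = $41,124.24 × (1 + 0.0519)^12.7
FV = $41,124.24 × 1.9014092
FV = $78,194.01

FV = PV × (1 + r)^t = $78,194.01


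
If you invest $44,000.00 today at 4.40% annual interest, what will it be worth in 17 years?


Future value formula: FV = PV × (1 + r)^t
FV = $44,000.00 × (1 + 0.044)^17
FV = $44,000.00 × 2.0792585
FV = $91,487.37

FV = PV × (1 + r)^t = $91,487.37


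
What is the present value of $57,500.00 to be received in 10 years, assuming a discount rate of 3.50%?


Present value formula: PV = FV / (1 + r)^t
PV = $57,500.00 / (1 + 0.035)^10
PV = $57,500.00 / 1.4105988
PV = $40,762.83

PV = FV / (1 + r)^t = $40,762.83


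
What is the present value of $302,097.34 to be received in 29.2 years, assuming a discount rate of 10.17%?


Present value formula: PV = FV / (1 + r)^t
PV = $302,097.34 / (1 + 0.1017)^29.2
PV = $302,097.34 / 16.914135
PV = $17,860.64

PV = FV / (1 + r)^t = $17,860.64


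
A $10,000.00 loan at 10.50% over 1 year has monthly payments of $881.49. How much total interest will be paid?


Total paid over the life of the loan = PMT × n.
Total paid = $881.49 × 12 = $10,577.88
Total interest = total paid − principal = $10,577.88 − $10,000.00 = $577.88

Total interest = (PMT × n) - PV = $577.88


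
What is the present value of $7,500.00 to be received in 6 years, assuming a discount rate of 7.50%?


Present value formula: PV = FV / (1 + r)^t
PV = $7,500.00 / (1 + 0.075)^6
PV = $7,500.00 / 1.543302
PV = $4,859.71

PV = FV / (1 + r)^t = $4,859.71


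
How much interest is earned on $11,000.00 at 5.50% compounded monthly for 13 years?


Compound interest earned = final amount − principal.
A = P(1 + r/n)^(nt) = $11,000.00 × (1 + 0.055/12)^(12 × 13) = $22,449.35
Interest = A − P = $22,449.35 − $11,000.00 = $11,449.35

Interest = A - P = $11,449.35


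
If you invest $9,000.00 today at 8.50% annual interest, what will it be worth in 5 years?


Future value formula: FV = PV × (1 + r)^t
FV = $9,000.00 × (1 + 0.085)^5
FV = $9,000.00 × 1.503657
FV = $13,532.91

FV = PV × (1 + r)^t = $13,532.91


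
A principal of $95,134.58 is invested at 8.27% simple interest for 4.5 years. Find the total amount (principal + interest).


Total amount formula: A = P(1 + rt) = P + P·r·t
Interest: I = P × r × t = $95,134.58 × 0.0827 × 4.5 = $35,404.33
A = P + I = $95,134.58 + $35,404.33 = $130,538.91

A = P + I = P(1 + rt) = $130,538.91


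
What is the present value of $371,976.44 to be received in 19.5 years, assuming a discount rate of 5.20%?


Present value formula: PV = FV / (1 + r)^t
PV = $371,976.44 / (1 + 0.052)^19.5
PV = $371,976.44 / 2.687243
PV = $138,423.08

PV = FV / (1 + r)^t = $138,423.08


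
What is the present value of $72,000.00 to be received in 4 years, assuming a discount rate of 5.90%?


Present value formula: PV = FV / (1 + r)^t
PV = $72,000.00 / (1 + 0.059)^4
PV = $72,000.00 / 1.2577196
PV = $57,246.46

PV = FV / (1 + r)^t = $57,246.46


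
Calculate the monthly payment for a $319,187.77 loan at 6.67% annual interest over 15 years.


Loan payment formula: PMT = PV × r / (1 − (1 + r)^(−n))
Monthly rate r = 0.0667/12 ≈ 0.00555833, n = 180 months
Denominator: 1 − (1 + 0.0667/12)^(−180) = 0.6312844
PMT = $319,187.77 × (0.0667/12) / 0.6312844
PMT = $2,810.38 per month

PMT = PV × r / (1-(1+r)^(-n)) = $2,810.38/month


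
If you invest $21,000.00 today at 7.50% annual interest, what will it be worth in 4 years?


Future value formula: FV = PV × (1 + r)^t
FV = $21,000.00 × (1 + 0.075)^4
FV = $21,000.00 × 1.335469
FV = $28,044.85

FV = PV × (1 + r)^t = $28,044.85


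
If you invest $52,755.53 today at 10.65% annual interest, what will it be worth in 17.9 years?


Future value formula: FV = PV × (1 + r)^t
FV = $52,755.53 × (1 + 0.1065)^17.9
FV = $52,755.53 × 6.1197036
FV = $322,848.21

FV = PV × (1 + r)^t = $322,848.21


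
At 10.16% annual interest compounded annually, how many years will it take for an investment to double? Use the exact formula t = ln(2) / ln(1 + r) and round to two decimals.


Doubling condition: (1 + r)^t = 2
Take ln of both sides: t × ln(1 + r) = ln(2)
t = ln(2) / ln(1 + r)
t = 0.693147 / 0.096764
t = 7.16

t = ln(2) / ln(1 + r) = 7.16 years


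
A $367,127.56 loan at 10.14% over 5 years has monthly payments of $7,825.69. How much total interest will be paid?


Total paid over the life of the loan = PMT × n.
Total paid = $7,825.69 × 60 = $469,541.40
Total interest = total paid − principal = $469,541.40 − $367,127.56 = $102,413.84

Total interest = (PMT × n) - PV = $102,413.84


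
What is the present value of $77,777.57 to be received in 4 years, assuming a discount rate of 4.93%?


Present value formula: PV = FV / (1 + r)^t
PV = $77,777.57 / (1 + 0.0493)^4
PV = $77,777.57 / 1.2122681
PV = $64,158.72

PV = FV / (1 + r)^t = $64,158.72


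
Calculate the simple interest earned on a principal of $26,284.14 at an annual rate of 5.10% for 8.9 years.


Simple interest formula: I = P × r × t
I = $26,284.14 × 0.051 × 8.9
I = $11,930.37

I = P × r × t = $11,930.37


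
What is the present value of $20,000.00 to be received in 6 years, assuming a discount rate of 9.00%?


Present value formula: PV = FV / (1 + r)^t
PV = $20,000.00 / (1 + 0.09)^6
PV = $20,000.00 / 1.677100
PV = $11,925.35

PV = FV / (1 + r)^t = $11,925.35


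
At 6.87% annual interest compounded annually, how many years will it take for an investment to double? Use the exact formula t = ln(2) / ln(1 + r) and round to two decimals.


Doubling condition: (1 + r)^t = 2
Take ln of both sides: t × ln(1 + r) = ln(2)
t = ln(2) / ln(1 + r)
t = 0.693147 / 0.066443
t = 10.43

t = ln(2) / ln(1 + r) = 10.43 years


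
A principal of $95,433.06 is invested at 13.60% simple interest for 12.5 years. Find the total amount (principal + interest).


Total amount formula: A = P(1 + rt) = P + P·r·t
Interest: I = P × r × t = $95,433.06 × 0.136 × 12.5 = $162,236.20
A = P + I = $95,433.06 + $162,236.20 = $257,669.26

A = P + I = P(1 + rt) = $257,669.26


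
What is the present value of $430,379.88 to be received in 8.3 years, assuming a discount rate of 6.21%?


Present value formula: PV = FV / (1 + r)^t
PV = $430,379.88 / (1 + 0.0621)^8.3
PV = $430,379.88 / 1.6488187
PV = $261,023.17

PV = FV / (1 + r)^t = $261,023.17


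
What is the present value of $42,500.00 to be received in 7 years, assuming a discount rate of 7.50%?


Present value formula: PV = FV / (1 + r)^t
PV = $42,500.00 / (1 + 0.075)^7
PV = $42,500.00 / 1.6590491
PV = $25,617.08

PV = FV / (1 + r)^t = $25,617.08


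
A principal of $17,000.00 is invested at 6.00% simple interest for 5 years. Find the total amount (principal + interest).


Total amount formula: A = P(1 + rt) = P + P·r·t
Interest: I = P × r × t = $17,000.00 × 0.06 × 5 = $5,100.00
A = P + I = $17,000.00 + $5,100.00 = $22,100.00

A = P + I = P(1 + rt) = $22,100.00


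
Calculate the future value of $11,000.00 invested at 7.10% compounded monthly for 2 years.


Compound interest formula: A = P(1 + r/n)^(nt)
A = $11,000.00 × (1 + 0.071/12)^(12 × 2)
Growth factor: (1 + 0.071/12)^24 = 1.1520945
A = $11,000.00 × 1.1520945
A = $12,673.04

A = P(1 + r/n)^(nt) = $12,673.04


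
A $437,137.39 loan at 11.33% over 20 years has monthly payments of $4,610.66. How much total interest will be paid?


Total paid over the life of the loan = PMT × n.
Total paid = $4,610.66 × 240 = $1,106,558.40
Total interest = total paid − principal = $1,106,558.40 − $437,137.39 = $669,421.01

Total interest = (PMT × n) - PV = $669,421.01


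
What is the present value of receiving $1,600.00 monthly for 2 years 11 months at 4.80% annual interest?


Present value of an ordinary annuity: PV = PMT × (1 − (1 + r)^(−n)) / r
Monthly rate r = 0.048/12 = 0.004, n = 35
PV = $1,600.00 × (1 − (1 + 0.048/12)^(−35)) / (0.048/12)
PV = $1,600.00 × 32.599739
PV = $52,159.58

PV = PMT × (1-(1+r)^(-n))/r = $52,159.58


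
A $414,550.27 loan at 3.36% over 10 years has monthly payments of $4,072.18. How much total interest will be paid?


Total paid over the life of the loan = PMT × n.
Total paid = $4,072.18 × 120 = $488,661.60
Total interest = total paid − principal = $488,661.60 − $414,550.27 = $74,111.33

Total interest = (PMT × n) - PV = $74,111.33


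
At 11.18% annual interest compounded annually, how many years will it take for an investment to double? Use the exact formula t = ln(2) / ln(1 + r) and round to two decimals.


Doubling condition: (1 + r)^t = 2
Take ln of both sides: t × ln(1 + r) = ln(2)
t = ln(2) / ln(1 + r)
t = 0.693147 / 0.105980
t = 6.54

t = ln(2) / ln(1 + r) = 6.54 years


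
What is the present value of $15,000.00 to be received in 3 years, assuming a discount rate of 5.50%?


Present value formula: PV = FV / (1 + r)^t
PV = $15,000.00 / (1 + 0.055)^3
PV = $15,000.00 / 1.1742414
PV = $12,774.20

PV = FV / (1 + r)^t = $12,774.20


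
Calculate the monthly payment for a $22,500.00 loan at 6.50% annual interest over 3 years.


Loan payment formula: PMT = PV × r / (1 − (1 + r)^(−n))
Monthly rate r = 0.065/12 ≈ 0.00541667, n = 36 months
Denominator: 1 − (1 + 0.065/12)^(−36) = 0.176732
PMT = $22,500.00 × (0.065/12) / 0.176732
PMT = $689.60 per month

PMT = PV × r / (1-(1+r)^(-n)) = $689.60/month


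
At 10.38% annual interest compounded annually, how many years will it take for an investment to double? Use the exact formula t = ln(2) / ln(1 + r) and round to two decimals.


Doubling condition: (1 + r)^t = 2
Take ln of both sides: t × ln(1 + r) = ln(2)
t = ln(2) / ln(1 + r)
t = 0.693147 / 0.098759
t = 7.02

t = ln(2) / ln(1 + r) = 7.02 years


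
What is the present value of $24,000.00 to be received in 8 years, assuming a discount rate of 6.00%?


Present value formula: PV = FV / (1 + r)^t
PV = $24,000.00 / (1 + 0.06)^8
PV = $24,000.00 / 1.593848
PV = $15,057.90

PV = FV / (1 + r)^t = $15,057.90


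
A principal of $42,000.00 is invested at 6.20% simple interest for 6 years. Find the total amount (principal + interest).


Total amount formula: A = P(1 + rt) = P + P·r·t
Interest: I = P × r × t = $42,000.00 × 0.062 × 6 = $15,624.00
A = P + I = $42,000.00 + $15,624.00 = $57,624.00

A = P + I = P(1 + rt) = $57,624.00


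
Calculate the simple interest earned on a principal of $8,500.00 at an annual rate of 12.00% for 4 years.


Simple interest formula: I = P × r × t
I = $8,500.00 × 0.12 × 4
I = $4,080.00

I = P × r × t = $4,080.00


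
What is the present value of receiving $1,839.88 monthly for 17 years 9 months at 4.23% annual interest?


Present value of an ordinary annuity: PV = PMT × (1 − (1 + r)^(−n)) / r
Monthly rate r = 0.0423/12 = 0.003525, n = 213
PV = $1,839.88 × (1 − (1 + 0.0423/12)^(−213)) / (0.0423/12)
PV = $1,839.88 × 149.616868
PV = $275,277.08

PV = PMT × (1-(1+r)^(-n))/r = $275,277.08


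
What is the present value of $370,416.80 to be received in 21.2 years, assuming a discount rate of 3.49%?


Present value formula: PV = FV / (1 + r)^t
PV = $370,416.80 / (1 + 0.0349)^21.2
PV = $370,416.80 / 2.0694065
PV = $178,996.64

PV = FV / (1 + r)^t = $178,996.64


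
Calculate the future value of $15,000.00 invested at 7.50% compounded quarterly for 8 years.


Compound interest formula: A = P(1 + r/n)^(nt)
A = $15,000.00 × (1 + 0.075/4)^(4 × 8)
Growth factor: (1 + 0.075/4)^32 = 1.812024
A = $15,000.00 × 1.812024
A = $27,180.36

A = P(1 + r/n)^(nt) = $27,180.36


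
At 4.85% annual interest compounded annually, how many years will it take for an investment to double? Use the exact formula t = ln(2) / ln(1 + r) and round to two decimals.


Doubling condition: (1 + r)^t = 2
Take ln of both sides: t × ln(1 + r) = ln(2)
t = ln(2) / ln(1 + r)
t = 0.693147 / 0.047361
t = 14.64

t = ln(2) / ln(1 + r) = 14.64 years


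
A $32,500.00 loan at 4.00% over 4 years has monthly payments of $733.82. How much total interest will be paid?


Total paid over the life of the loan = PMT × n.
Total paid = $733.82 × 48 = $35,223.36
Total interest = total paid − principal = $35,223.36 − $32,500.00 = $2,723.36

Total interest = (PMT × n) - PV = $2,723.36


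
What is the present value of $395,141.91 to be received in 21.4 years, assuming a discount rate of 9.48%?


Present value formula: PV = FV / (1 + r)^t
PV = $395,141.91 / (1 + 0.0948)^21.4
PV = $395,141.91 / 6.946475
PV = $56,883.80

PV = FV / (1 + r)^t = $56,883.80


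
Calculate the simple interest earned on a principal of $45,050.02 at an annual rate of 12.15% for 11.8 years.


Simple interest formula: I = P × r × t
I = $45,050.02 × 0.1215 × 11.8
I = $64,588.21

I = P × r × t = $64,588.21


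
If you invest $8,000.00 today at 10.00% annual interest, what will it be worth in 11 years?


Future value formula: FV = PV × (1 + r)^t
FV = $8,000.00 × (1 + 0.1)^11
FV = $8,000.00 × 2.8531167
FV = $22,824.93

FV = PV × (1 + r)^t = $22,824.93


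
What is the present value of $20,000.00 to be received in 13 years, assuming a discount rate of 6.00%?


Present value formula: PV = FV / (1 + r)^t
PV = $20,000.00 / (1 + 0.06)^13
PV = $20,000.00 / 2.132928
PV = $9,376.78

PV = FV / (1 + r)^t = $9,376.78


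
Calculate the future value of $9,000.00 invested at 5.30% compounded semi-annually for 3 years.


Compound interest formula: A = P(1 + r/n)^(nt)
A = $9,000.00 × (1 + 0.053/2)^(2 × 3)
Growth factor: (1 + 0.053/2)^6 = 1.169913
A = $9,000.00 × 1.169913
A = $10,529.22

A = P(1 + r/n)^(nt) = $10,529.22


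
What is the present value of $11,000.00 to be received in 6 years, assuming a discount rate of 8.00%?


Present value formula: PV = FV / (1 + r)^t
PV = $11,000.00 / (1 + 0.08)^6
PV = $11,000.00 / 1.586874
PV = $6,931.87

PV = FV / (1 + r)^t = $6,931.87


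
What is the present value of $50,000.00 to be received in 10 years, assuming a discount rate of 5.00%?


Present value formula: PV = FV / (1 + r)^t
PV = $50,000.00 / (1 + 0.05)^10
PV = $50,000.00 / 1.628895
PV = $30,695.66

PV = FV / (1 + r)^t = $30,695.66


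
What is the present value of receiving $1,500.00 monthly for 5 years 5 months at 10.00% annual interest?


Present value of an ordinary annuity: PV = PMT × (1 − (1 + r)^(−n)) / r
Monthly rate r = 0.1/12 ≈ 0.00833333, n = 65
PV = $1,500.00 × (1 − (1 + 0.1/12)^(−65)) / (0.1/12)
PV = $1,500.00 × 50.029791
PV = $75,044.69

PV = PMT × (1-(1+r)^(-n))/r = $75,044.69


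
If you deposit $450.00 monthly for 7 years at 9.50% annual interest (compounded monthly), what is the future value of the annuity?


Future value of an ordinary annuity: FV = PMT × ((1 + r)^n − 1) / r
Monthly rate r = 0.095/12 ≈ 0.00791667, n = 84
FV = $450.00 × ((1 + 0.095/12)^84 − 1) / (0.095/12)
FV = $450.00 × 118.661756
FV = $53,397.79

FV = PMT × ((1+r)^n - 1)/r = $53,397.79


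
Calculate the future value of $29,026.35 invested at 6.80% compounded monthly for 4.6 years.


Compound interest formula: A = P(1 + r/n)^(nt)
A = $29,026.35 × (1 + 0.068/12)^(12 × 4.6)
Growth factor: (1 + 0.068/12)^55.2 = 1.3660414
A = $29,026.35 × 1.3660414
A = $39,651.20

A = P(1 + r/n)^(nt) = $39,651.20


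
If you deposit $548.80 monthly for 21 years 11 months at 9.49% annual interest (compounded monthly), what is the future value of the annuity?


Future value of an ordinary annuity: FV = PMT × ((1 + r)^n − 1) / r
Monthly rate r = 0.0949/12 ≈ 0.00790833, n = 263
FV = $548.80 × ((1 + 0.0949/12)^263 − 1) / (0.0949/12)
FV = $548.80 × 877.351788
FV = $481,490.66

FV = PMT × ((1+r)^n - 1)/r = $481,490.66


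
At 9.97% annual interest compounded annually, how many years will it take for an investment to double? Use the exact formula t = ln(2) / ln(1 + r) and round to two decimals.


Doubling condition: (1 + r)^t = 2
Take ln of both sides: t × ln(1 + r) = ln(2)
t = ln(2) / ln(1 + r)
t = 0.693147 / 0.095037
t = 7.29

t = ln(2) / ln(1 + r) = 7.29 years


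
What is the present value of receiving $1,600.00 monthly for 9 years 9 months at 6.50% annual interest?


Present value of an ordinary annuity: PV = PMT × (1 − (1 + r)^(−n)) / r
Monthly rate r = 0.065/12 ≈ 0.00541667, n = 117
PV = $1,600.00 × (1 − (1 + 0.065/12)^(−117)) / (0.065/12)
PV = $1,600.00 × 86.491099
PV = $138,385.76

PV = PMT × (1-(1+r)^(-n))/r = $138,385.76


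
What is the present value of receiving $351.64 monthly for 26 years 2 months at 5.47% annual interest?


Present value of an ordinary annuity: PV = PMT × (1 − (1 + r)^(−n)) / r
Monthly rate r = 0.0547/12 ≈ 0.00455833, n = 314
PV = $351.64 × (1 − (1 + 0.0547/12)^(−314)) / (0.0547/12)
PV = $351.64 × 166.777493
PV = $58,645.64

PV = PMT × (1-(1+r)^(-n))/r = $58,645.64


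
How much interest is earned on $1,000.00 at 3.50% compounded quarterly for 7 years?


Compound interest earned = final amount − principal.
A = P(1 + r/n)^(nt) = $1,000.00 × (1 + 0.035/4)^(4 × 7) = $1,276.26
Interest = A − P = $1,276.26 − $1,000.00 = $276.26

Interest = A - P = $276.26


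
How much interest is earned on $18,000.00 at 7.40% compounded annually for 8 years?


Compound interest earned = final amount − principal.
A = P(1 + r/n)^(nt) = $18,000.00 × (1 + 0.074/1)^(1 × 8) = $31,864.47
Interest = A − P = $31,864.47 − $18,000.00 = $13,864.47

Interest = A - P = $13,864.47


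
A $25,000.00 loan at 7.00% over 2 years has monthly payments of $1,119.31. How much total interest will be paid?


Total paid over the life of the loan = PMT × n.
Total paid = $1,119.31 × 24 = $26,863.44
Total interest = total paid − principal = $26,863.44 − $25,000.00 = $1,863.44

Total interest = (PMT × n) - PV = $1,863.44


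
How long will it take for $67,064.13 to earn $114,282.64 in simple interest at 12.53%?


Rearrange the simple interest formula for t:
I = P × r × t  ⇒  t = I / (P × r)
t = $114,282.64 / ($67,064.13 × 0.1253)
t = 13.6

t = I/(P×r) = 13.6 years


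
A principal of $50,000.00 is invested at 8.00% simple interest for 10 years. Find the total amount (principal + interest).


Total amount formula: A = P(1 + rt) = P + P·r·t
Interest: I = P × r × t = $50,000.00 × 0.08 × 10 = $40,000.00
A = P + I = $50,000.00 + $40,000.00 = $90,000.00

A = P + I = P(1 + rt) = $90,000.00


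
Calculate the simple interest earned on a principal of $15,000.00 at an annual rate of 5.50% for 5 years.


Simple interest formula: I = P × r × t
I = $15,000.00 × 0.055 × 5
I = $4,125.00

I = P × r × t = $4,125.00


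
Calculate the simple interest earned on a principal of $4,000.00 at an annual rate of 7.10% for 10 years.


Simple interest formula: I = P × r × t
I = $4,000.00 × 0.071 × 10
I = $2,840.00

I = P × r × t = $2,840.00


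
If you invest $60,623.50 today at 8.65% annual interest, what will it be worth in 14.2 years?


Future value formula: FV = PV × (1 + r)^t
FV = $60,623.50 × (1 + 0.0865)^14.2
FV = $60,623.50 × 3.248046
FV = $196,907.92

FV = PV × (1 + r)^t = $196,907.92


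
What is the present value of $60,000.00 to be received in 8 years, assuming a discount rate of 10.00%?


Present value formula: PV = FV / (1 + r)^t
PV = $60,000.00 / (1 + 0.1)^8
PV = $60,000.00 / 2.143589
PV = $27,990.44

PV = FV / (1 + r)^t = $27,990.44


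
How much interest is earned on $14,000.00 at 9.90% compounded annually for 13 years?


Compound interest earned = final amount − principal.
A = P(1 + r/n)^(nt) = $14,000.00 × (1 + 0.099/1)^(1 × 13) = $47,763.71
Interest = A − P = $47,763.71 − $14,000.00 = $33,763.71

Interest = A - P = $33,763.71


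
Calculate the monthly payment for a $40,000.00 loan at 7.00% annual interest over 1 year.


Loan payment formula: PMT = PV × r / (1 − (1 + r)^(−n))
Monthly rate r = 0.07/12 ≈ 0.00583333, n = 12 months
Denominator: 1 − (1 + 0.07/12)^(−12) = 0.0674165
PMT = $40,000.00 × (0.07/12) / 0.0674165
PMT = $3,461.07 per month

PMT = PV × r / (1-(1+r)^(-n)) = $3,461.07/month


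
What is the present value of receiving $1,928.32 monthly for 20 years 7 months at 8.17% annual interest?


Present value of an ordinary annuity: PV = PMT × (1 − (1 + r)^(−n)) / r
Monthly rate r = 0.0817/12 ≈ 0.00680833, n = 247
PV = $1,928.32 × (1 − (1 + 0.0817/12)^(−247)) / (0.0817/12)
PV = $1,928.32 × 119.393605
PV = $230,229.08

PV = PMT × (1-(1+r)^(-n))/r = $230,229.08


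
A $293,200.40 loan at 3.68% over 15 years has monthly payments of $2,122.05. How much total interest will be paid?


Total paid over the life of the loan = PMT × n.
Total paid = $2,122.05 × 180 = $381,969.00
Total interest = total paid − principal = $381,969.00 − $293,200.40 = $88,768.60

Total interest = (PMT × n) - PV = $88,768.60


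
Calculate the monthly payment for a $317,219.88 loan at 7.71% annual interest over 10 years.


Loan payment formula: PMT = PV × r / (1 − (1 + r)^(−n))
Monthly rate r = 0.0771/12 = 0.006425, n = 120 months
Denominator: 1 − (1 + 0.0771/12)^(−120) = 0.5363075
PMT = $317,219.88 × (0.0771/12) / 0.5363075
PMT = $3,800.32 per month

PMT = PV × r / (1-(1+r)^(-n)) = $3,800.32/month


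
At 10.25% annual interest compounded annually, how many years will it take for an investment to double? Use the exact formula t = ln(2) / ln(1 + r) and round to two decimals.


Doubling condition: (1 + r)^t = 2
Take ln of both sides: t × ln(1 + r) = ln(2)
t = ln(2) / ln(1 + r)
t = 0.693147 / 0.097580
t = 7.10

t = ln(2) / ln(1 + r) = 7.10 years


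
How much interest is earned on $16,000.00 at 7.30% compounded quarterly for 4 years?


Compound interest earned = final amount − principal.
A = P(1 + r/n)^(nt) = $16,000.00 × (1 + 0.073/4)^(4 × 4) = $21,369.32
Interest = A − P = $21,369.32 − $16,000.00 = $5,369.32

Interest = A - P = $5,369.32


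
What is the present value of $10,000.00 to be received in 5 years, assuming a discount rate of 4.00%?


Present value formula: PV = FV / (1 + r)^t
PV = $10,000.00 / (1 + 0.04)^5
PV = $10,000.00 / 1.216653
PV = $8,219.27

PV = FV / (1 + r)^t = $8,219.27


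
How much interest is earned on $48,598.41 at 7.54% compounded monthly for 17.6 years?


Compound interest earned = final amount − principal.
A = P(1 + r/n)^(nt) = $48,598.41 × (1 + 0.0754/12)^(12 × 17.6) = $182,450.53
Interest = A − P = $182,450.53 − $48,598.41 = $133,852.12

Interest = A - P = $133,852.12


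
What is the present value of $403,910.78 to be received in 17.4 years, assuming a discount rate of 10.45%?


Present value formula: PV = FV / (1 + r)^t
PV = $403,910.78 / (1 + 0.1045)^17.4
PV = $403,910.78 / 5.637461
PV = $71,647.64

PV = FV / (1 + r)^t = $71,647.64


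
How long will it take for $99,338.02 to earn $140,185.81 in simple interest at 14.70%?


Rearrange the simple interest formula for t:
I = P × r × t  ⇒  t = I / (P × r)
t = $140,185.81 / ($99,338.02 × 0.147)
t = 9.6

t = I/(P×r) = 9.6 years


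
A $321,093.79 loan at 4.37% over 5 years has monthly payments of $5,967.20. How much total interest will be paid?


Total paid over the life of the loan = PMT × n.
Total paid = $5,967.20 × 60 = $358,032.00
Total interest = total paid − principal = $358,032.00 − $321,093.79 = $36,938.21

Total interest = (PMT × n) - PV = $36,938.21


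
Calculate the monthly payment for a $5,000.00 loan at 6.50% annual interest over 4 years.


Loan payment formula: PMT = PV × r / (1 − (1 + r)^(−n))
Monthly rate r = 0.065/12 ≈ 0.00541667, n = 48 months
Denominator: 1 − (1 + 0.065/12)^(−48) = 0.228407
PMT = $5,000.00 × (0.065/12) / 0.228407
PMT = $118.57 per month

PMT = PV × r / (1-(1+r)^(-n)) = $118.57/month


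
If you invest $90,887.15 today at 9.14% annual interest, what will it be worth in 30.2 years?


Future value formula: FV = PV × (1 + r)^t
FV = $90,887.15 × (1 + 0.0914)^30.2
FV = $90,887.15 × 14.03186098
FV = $1,275,315.85

FV = PV × (1 + r)^t = $1,275,315.85


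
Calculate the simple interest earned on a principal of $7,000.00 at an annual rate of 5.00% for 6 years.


Simple interest formula: I = P × r × t
I = $7,000.00 × 0.05 × 6
I = $2,100.00

I = P × r × t = $2,100.00


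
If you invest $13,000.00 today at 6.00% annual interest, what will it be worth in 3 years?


Future value formula: FV = PV × (1 + r)^t
FV = $13,000.00 × (1 + 0.06)^3
FV = $13,000.00 × 1.191016
FV = $15,483.21

FV = PV × (1 + r)^t = $15,483.21


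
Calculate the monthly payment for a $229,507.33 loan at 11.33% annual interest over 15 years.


Loan payment formula: PMT = PV × r / (1 − (1 + r)^(−n))
Monthly rate r = 0.1133/12 ≈ 0.00944167, n = 180 months
Denominator: 1 − (1 + 0.1133/12)^(−180) = 0.815762
PMT = $229,507.33 × (0.1133/12) / 0.815762
PMT = $2,656.33 per month

PMT = PV × r / (1-(1+r)^(-n)) = $2,656.33/month


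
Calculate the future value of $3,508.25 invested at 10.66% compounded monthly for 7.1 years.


Compound interest formula: A = P(1 + r/n)^(nt)
A = $3,508.25 × (1 + 0.1066/12)^(12 × 7.1)
Growth factor: (1 + 0.1066/12)^85.2 = 2.124461
A = $3,508.25 × 2.124461
A = $7,453.14

A = P(1 + r/n)^(nt) = $7,453.14


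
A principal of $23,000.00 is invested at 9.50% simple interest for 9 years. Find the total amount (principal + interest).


Total amount formula: A = P(1 + rt) = P + P·r·t
Interest: I = P × r × t = $23,000.00 × 0.095 × 9 = $19,665.00
A = P + I = $23,000.00 + $19,665.00 = $42,665.00

A = P + I = P(1 + rt) = $42,665.00


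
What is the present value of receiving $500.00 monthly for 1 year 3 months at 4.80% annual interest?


Present value of an ordinary annuity: PV = PMT × (1 − (1 + r)^(−n)) / r
Monthly rate r = 0.048/12 = 0.004, n = 15
PV = $500.00 × (1 − (1 + 0.048/12)^(−15)) / (0.048/12)
PV = $500.00 × 14.530687
PV = $7,265.34

PV = PMT × (1-(1+r)^(-n))/r = $7,265.34


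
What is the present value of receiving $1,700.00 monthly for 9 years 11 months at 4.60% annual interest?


Present value of an ordinary annuity: PV = PMT × (1 − (1 + r)^(−n)) / r
Monthly rate r = 0.046/12 ≈ 0.00383333, n = 119
PV = $1,700.00 × (1 − (1 + 0.046/12)^(−119)) / (0.046/12)
PV = $1,700.00 × 95.410147
PV = $162,197.25

PV = PMT × (1-(1+r)^(-n))/r = $162,197.25


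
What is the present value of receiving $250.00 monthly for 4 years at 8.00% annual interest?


Present value of an ordinary annuity: PV = PMT × (1 − (1 + r)^(−n)) / r
Monthly rate r = 0.08/12 ≈ 0.00666667, n = 48
PV = $250.00 × (1 − (1 + 0.08/12)^(−48)) / (0.08/12)
PV = $250.00 × 40.961913
PV = $10,240.48

PV = PMT × (1-(1+r)^(-n))/r = $10,240.48


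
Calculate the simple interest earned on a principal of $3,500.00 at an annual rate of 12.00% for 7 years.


Simple interest formula: I = P × r × t
I = $3,500.00 × 0.12 × 7
I = $2,940.00

I = P × r × t = $2,940.00


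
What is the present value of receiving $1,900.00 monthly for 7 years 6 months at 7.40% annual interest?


Present value of an ordinary annuity: PV = PMT × (1 − (1 + r)^(−n)) / r
Monthly rate r = 0.074/12 ≈ 0.00616667, n = 90
PV = $1,900.00 × (1 − (1 + 0.074/12)^(−90)) / (0.074/12)
PV = $1,900.00 × 68.910575
PV = $130,930.09

PV = PMT × (1-(1+r)^(-n))/r = $130,930.09


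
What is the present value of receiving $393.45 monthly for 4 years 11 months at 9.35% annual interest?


Present value of an ordinary annuity: PV = PMT × (1 − (1 + r)^(−n)) / r
Monthly rate r = 0.0935/12 ≈ 0.00779167, n = 59
PV = $393.45 × (1 − (1 + 0.0935/12)^(−59)) / (0.0935/12)
PV = $393.45 × 47.153726
PV = $18,552.63

PV = PMT × (1-(1+r)^(-n))/r = $18,552.63


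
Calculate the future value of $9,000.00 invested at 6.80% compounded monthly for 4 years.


Compound interest formula: A = P(1 + r/n)^(nt)
A = $9,000.00 × (1 + 0.068/12)^(12 × 4)
Growth factor: (1 + 0.068/12)^48 = 1.311580
A = $9,000.00 × 1.311580
A = $11,804.22

A = P(1 + r/n)^(nt) = $11,804.22


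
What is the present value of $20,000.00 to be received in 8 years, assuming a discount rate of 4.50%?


Present value formula: PV = FV / (1 + r)^t
PV = $20,000.00 / (1 + 0.045)^8
PV = $20,000.00 / 1.422101
PV = $14,063.70

PV = FV / (1 + r)^t = $14,063.70


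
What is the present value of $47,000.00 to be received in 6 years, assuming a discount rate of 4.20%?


Present value formula: PV = FV / (1 + r)^t
PV = $47,000.00 / (1 + 0.042)^6
PV = $47,000.00 / 1.2799892
PV = $36,719.06

PV = FV / (1 + r)^t = $36,719.06


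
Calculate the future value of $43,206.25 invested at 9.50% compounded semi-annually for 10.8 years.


Compound interest formula: A = P(1 + r/n)^(nt)
A = $43,206.25 × (1 + 0.095/2)^(2 × 10.8)
Growth factor: (1 + 0.095/2)^21.6 = 2.7247526
A = $43,206.25 × 2.7247526
A = $117,726.34

A = P(1 + r/n)^(nt) = $117,726.34


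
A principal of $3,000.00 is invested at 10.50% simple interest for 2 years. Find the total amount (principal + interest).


Total amount formula: A = P(1 + rt) = P + P·r·t
Interest: I = P × r × t = $3,000.00 × 0.105 × 2 = $630.00
A = P + I = $3,000.00 + $630.00 = $3,630.00

A = P + I = P(1 + rt) = $3,630.00


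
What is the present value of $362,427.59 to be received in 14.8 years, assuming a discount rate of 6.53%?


Present value formula: PV = FV / (1 + r)^t
PV = $362,427.59 / (1 + 0.0653)^14.8
PV = $362,427.59 / 2.55026036
PV = $142,113.96

PV = FV / (1 + r)^t = $142,113.96


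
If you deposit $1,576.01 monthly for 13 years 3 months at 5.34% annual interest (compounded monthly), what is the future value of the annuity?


Future value of an ordinary annuity: FV = PMT × ((1 + r)^n − 1) / r
Monthly rate r = 0.0534/12 = 0.00445, n = 159
FV = $1,576.01 × ((1 + 0.0534/12)^159 − 1) / (0.0534/12)
FV = $1,576.01 × 230.523988
FV = $363,308.11

FV = PMT × ((1+r)^n - 1)/r = $363,308.11


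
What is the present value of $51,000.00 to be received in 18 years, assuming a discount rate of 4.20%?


Present value formula: PV = FV / (1 + r)^t
PV = $51,000.00 / (1 + 0.042)^18
PV = $51,000.00 / 2.097099
PV = $24,319.31

PV = FV / (1 + r)^t = $24,319.31


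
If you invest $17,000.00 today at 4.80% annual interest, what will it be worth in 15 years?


Future value formula: FV = PV × (1 + r)^t
FV = $17,000.00 × (1 + 0.048)^15
FV = $17,000.00 × 2.020316
FV = $34,345.37

FV = PV × (1 + r)^t = $34,345.37


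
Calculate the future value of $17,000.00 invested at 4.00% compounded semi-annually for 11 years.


Compound interest formula: A = P(1 + r/n)^(nt)
A = $17,000.00 × (1 + 0.04/2)^(2 × 11)
Growth factor: (1 + 0.04/2)^22 = 1.5459797
A = $17,000.00 × 1.5459797
A = $26,281.65

A = P(1 + r/n)^(nt) = $26,281.65


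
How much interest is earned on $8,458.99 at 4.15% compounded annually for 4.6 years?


Compound interest earned = final amount − principal.
A = P(1 + r/n)^(nt) = $8,458.99 × (1 + 0.0415/1)^(1 × 4.6) = $10,198.85
Interest = A − P = $10,198.85 − $8,458.99 = $1,739.86

Interest = A - P = $1,739.86


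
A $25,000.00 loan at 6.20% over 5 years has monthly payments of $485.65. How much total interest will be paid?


Total paid over the life of the loan = PMT × n.
Total paid = $485.65 × 60 = $29,139.00
Total interest = total paid − principal = $29,139.00 − $25,000.00 = $4,139.00

Total interest = (PMT × n) - PV = $4,139.00


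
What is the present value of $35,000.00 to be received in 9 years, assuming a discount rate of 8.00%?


Present value formula: PV = FV / (1 + r)^t
PV = $35,000.00 / (1 + 0.08)^9
PV = $35,000.00 / 1.999005
PV = $17,508.71

PV = FV / (1 + r)^t = $17,508.71


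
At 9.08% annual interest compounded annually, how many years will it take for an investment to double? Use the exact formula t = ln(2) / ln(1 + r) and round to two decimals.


Doubling condition: (1 + r)^t = 2
Take ln of both sides: t × ln(1 + r) = ln(2)
t = ln(2) / ln(1 + r)
t = 0.693147 / 0.086911
t = 7.98

t = ln(2) / ln(1 + r) = 7.98 years


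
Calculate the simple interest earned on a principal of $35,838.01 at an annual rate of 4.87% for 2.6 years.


Simple interest formula: I = P × r × t
I = $35,838.01 × 0.0487 × 2.6
I = $4,537.81

I = P × r × t = $4,537.81


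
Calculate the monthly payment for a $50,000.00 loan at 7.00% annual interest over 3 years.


Loan payment formula: PMT = PV × r / (1 − (1 + r)^(−n))
Monthly rate r = 0.07/12 ≈ 0.00583333, n = 36 months
Denominator: 1 − (1 + 0.07/12)^(−36) = 0.18892104
PMT = $50,000.00 × (0.07/12) / 0.18892104
PMT = $1,543.85 per month

PMT = PV × r / (1-(1+r)^(-n)) = $1,543.85/month


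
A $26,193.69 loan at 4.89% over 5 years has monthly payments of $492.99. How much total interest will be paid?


Total paid over the life of the loan = PMT × n.
Total paid = $492.99 × 60 = $29,579.40
Total interest = total paid − principal = $29,579.40 − $26,193.69 = $3,385.71

Total interest = (PMT × n) - PV = $3,385.71


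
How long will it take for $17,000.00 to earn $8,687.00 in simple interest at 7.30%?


Rearrange the simple interest formula for t:
I = P × r × t  ⇒  t = I / (P × r)
t = $8,687.00 / ($17,000.00 × 0.073)
t = 7

t = I/(P×r) = 7 years


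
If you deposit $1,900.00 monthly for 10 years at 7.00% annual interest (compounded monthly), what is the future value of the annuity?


Future value of an ordinary annuity: FV = PMT × ((1 + r)^n − 1) / r
Monthly rate r = 0.07/12 ≈ 0.00583333, n = 120
FV = $1,900.00 × ((1 + 0.07/12)^120 − 1) / (0.07/12)
FV = $1,900.00 × 173.084807
FV = $328,861.13

FV = PMT × ((1+r)^n - 1)/r = $328,861.13
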